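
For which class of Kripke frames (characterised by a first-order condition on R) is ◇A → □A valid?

Suppose ◇A→□A is valid. Take Rxy, Rxz and set V(A)={y}. Then ◇A at x, so □A at x, so A at z, i.e. z=y.

partial functionality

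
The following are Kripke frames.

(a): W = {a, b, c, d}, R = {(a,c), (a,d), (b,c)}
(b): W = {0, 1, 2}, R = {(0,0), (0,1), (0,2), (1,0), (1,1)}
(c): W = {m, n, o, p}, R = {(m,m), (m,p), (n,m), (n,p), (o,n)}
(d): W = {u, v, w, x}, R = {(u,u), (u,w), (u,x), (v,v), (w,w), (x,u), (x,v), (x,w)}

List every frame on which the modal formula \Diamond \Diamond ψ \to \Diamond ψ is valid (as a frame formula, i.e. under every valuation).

(a)

Frame correspondent (Sahlqvist): \forall x \forall y \forall z (Rxy \wedge Ryz \to Rxz) — i.e. transitivity.
(a): ✓.
(b): fails — R10 and R02 but not R12.
(c): fails — Ron and Rnm but not Rom.
(d): fails — Rxu and Rux but not Rxx.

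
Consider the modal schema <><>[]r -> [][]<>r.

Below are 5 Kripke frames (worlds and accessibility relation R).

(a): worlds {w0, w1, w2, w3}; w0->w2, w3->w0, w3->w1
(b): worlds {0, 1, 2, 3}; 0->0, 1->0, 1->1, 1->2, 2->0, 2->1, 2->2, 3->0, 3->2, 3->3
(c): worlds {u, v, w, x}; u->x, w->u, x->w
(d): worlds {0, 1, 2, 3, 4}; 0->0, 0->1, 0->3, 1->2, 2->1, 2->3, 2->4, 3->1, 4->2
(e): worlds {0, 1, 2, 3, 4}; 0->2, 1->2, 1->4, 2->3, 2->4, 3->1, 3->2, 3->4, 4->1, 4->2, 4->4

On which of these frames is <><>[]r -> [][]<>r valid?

(b), (c), (e)

This is the axiom for a generalized confluence (Geach) condition; its first-order frame correspondent is forall x forall y forall z ((x R^2 y & x R^2 z) -> exists w (yRw & zRw)).
(a): fails — w3R²w2, w3R²w2 but no w with w2Rw and w2Rw.
(b): satisfies the condition.
(c): satisfies the condition.
(d): fails — 0R²0, 0R²1 but no w with 0Rw and 1Rw.
(e): satisfies the condition.
Valid on: (b), (c), (e).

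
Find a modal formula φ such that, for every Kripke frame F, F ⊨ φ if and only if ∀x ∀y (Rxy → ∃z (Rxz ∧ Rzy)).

This is density; the standard corresponding axiom is C4: □□ψ → □ψ.
Suppose □□ψ→□ψ is valid. Take Rxy and set V(ψ)={w : xR²w}. Then □□ψ at x, so □ψ at x, so ψ at y, i.e. ∃z(Rxz∧Rzy).

□□ψ → □ψ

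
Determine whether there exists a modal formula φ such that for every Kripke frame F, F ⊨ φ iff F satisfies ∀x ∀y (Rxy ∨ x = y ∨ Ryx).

Not definable by any modal formula

Any modally definable frame class is closed under disjoint unions.
Take 4 disjoint single-world reflexive frames: each is trivially connected, but their disjoint union has 4 worlds with no edge between distinct components, so it is not connected.
So the class is not modally definable.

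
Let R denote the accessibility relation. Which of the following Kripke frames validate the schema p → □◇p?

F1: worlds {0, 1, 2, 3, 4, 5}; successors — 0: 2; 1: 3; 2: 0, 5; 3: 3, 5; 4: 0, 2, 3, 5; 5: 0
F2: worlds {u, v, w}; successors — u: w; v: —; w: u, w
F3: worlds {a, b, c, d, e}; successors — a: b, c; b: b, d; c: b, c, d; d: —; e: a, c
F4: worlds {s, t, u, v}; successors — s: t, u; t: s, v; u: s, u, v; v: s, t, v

Frame correspondent (Sahlqvist): ∀x ∀y (Rxy → Ryx) — i.e. symmetry.
F1: fails — R25 but not R52.
F2: holds.
F3: fails — Rcd but not Rdc.
F4: fails — Ruv but not Rvu.

F2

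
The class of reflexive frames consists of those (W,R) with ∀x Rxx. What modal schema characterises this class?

□p → p

This is reflexivity; the standard corresponding axiom is T: □p → p.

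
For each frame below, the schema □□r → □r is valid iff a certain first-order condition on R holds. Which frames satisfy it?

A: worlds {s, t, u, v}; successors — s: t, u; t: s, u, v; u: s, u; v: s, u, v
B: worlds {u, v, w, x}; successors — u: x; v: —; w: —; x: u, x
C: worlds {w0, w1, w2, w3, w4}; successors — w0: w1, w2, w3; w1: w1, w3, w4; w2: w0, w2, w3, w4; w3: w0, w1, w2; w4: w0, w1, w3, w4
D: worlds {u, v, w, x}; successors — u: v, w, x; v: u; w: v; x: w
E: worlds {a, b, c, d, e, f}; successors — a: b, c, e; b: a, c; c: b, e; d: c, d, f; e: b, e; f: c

This is the axiom for density; its first-order frame correspondent is ∀x ∀y (Rxy → ∃z (Rxz ∧ Rzy)).
A: fails — Rst but no z with Rsz and Rzt.
B: holds.
C: holds.
D: fails — Rxw but no z with Rxz and Rzw.
E: fails — Rfc but no z with Rfz and Rzc.
Valid on: B, C.

B, C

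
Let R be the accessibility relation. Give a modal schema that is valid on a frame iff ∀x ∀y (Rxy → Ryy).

This is shift-reflexivity; the standard corresponding axiom is T□: □(□p → p).
Suppose □(□p→p) is valid. Take Rxy and set V(p)={w : Ryw}. Then at y, □p holds; since □(□p→p) at x, □p→p at y, so p at y, i.e. Ryy.

□(□p → p)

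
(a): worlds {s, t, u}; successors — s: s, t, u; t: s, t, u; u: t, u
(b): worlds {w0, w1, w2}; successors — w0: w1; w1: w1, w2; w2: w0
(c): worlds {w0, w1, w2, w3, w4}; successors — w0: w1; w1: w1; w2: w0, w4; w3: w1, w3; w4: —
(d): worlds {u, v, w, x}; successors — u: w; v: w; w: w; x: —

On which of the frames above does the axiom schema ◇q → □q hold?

(d)

The schema corresponds to partial functionality: ∀x ∀y ∀z (Rxy ∧ Rxz → y = z).
(a): fails — s sees both s and t.
(b): fails — w1 sees both w1 and w2.
(c): fails — w2 sees both w0 and w4.
(d): satisfies the condition.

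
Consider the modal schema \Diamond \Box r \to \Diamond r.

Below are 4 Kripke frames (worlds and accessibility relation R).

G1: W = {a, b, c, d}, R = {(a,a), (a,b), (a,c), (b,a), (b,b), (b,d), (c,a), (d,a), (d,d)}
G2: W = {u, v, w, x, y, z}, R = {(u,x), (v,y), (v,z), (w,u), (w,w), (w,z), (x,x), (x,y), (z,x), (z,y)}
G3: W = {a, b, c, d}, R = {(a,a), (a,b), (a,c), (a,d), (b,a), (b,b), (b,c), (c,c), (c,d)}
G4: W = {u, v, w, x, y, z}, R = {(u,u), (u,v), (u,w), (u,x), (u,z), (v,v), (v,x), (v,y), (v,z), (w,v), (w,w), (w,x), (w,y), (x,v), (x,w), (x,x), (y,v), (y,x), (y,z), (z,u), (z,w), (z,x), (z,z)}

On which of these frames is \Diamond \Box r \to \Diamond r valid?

Frame correspondent (Sahlqvist): \forall x \forall y (xRy \to \exists w (yRw \wedge xRw)) — i.e. a generalized confluence (Geach) condition.
G1: condition met.
G2: fails — vRy but no t with yRt and vRt.
G3: fails — aRd but no w with dRw and aRw.
G4: condition met.
Valid on: G1, G4.

G1, G4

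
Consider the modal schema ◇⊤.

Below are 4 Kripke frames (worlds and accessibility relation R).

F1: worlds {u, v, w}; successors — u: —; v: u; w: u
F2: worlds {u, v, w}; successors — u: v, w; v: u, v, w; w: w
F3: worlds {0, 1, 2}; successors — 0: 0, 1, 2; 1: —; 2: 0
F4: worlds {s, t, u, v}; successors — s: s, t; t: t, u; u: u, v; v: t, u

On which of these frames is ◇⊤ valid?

This is the axiom for seriality; its first-order frame correspondent is ∀x ∃y Rxy.
F1: fails — world u has no successor.
F2: satisfies the condition.
F3: fails — world 1 has no successor.
F4: satisfies the condition.
Valid on: F2, F4.

F2, F4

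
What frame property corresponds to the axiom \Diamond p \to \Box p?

Suppose ◇p→□p is valid. Take Rxy, Rxz and set V(p)={y}. Then ◇p at x, so □p at x, so p at z, i.e. z=y.

Partial functionality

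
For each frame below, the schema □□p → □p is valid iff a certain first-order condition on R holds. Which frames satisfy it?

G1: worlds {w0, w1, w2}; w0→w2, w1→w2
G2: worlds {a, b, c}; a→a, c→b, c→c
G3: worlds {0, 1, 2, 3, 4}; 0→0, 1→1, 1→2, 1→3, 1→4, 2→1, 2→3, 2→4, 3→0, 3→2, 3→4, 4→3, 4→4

G2

Frame correspondent (Sahlqvist): ∀x ∀y (Rxy → ∃z (Rxz ∧ Rzy)) — i.e. density.
G1: fails — Rw1w2 but no z with Rw1z and Rzw2.
G2: satisfies the condition.
G3: fails — R32 but no z with R3z and Rz2.
Valid on: G2.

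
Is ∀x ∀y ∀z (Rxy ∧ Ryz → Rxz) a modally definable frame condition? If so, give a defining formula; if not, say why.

Yes — defined by □q → □□q

This is a Sahlqvist condition; the 4 axiom □q → □□q defines it.
Suppose □q→□□q is valid. Take Rxy, Ryz and set V(q)={w : Rxw}. Then □q at x, so □□q at x, so □q at y, so q at z, i.e. Rxz.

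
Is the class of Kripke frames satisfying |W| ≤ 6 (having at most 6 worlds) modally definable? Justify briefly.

Not definable by any modal formula

Any modally definable frame class is closed under disjoint unions.
Any modal formula valid on each of 7 disjoint one-world frames is valid on their disjoint union (validity is preserved under disjoint unions). Each one-world frame has |W|=1≤6, but the union has |W|=7.
Hence having at most 6 worlds is not modally definable.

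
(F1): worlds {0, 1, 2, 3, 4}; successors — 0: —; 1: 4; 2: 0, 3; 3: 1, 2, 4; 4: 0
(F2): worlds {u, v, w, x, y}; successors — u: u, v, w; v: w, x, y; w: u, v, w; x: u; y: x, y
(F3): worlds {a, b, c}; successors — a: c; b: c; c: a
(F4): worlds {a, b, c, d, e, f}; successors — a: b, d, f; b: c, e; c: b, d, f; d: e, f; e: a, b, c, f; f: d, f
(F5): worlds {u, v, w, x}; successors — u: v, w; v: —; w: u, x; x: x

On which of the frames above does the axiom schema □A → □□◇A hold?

The schema corresponds to a generalized confluence (Geach) condition: ∀x ∀z (xR²z → ∃w (xRw ∧ zRw)).
(F1): fails — 1R²0 but no w with 1Rw and 0Rw.
(F2): fails — uR²y but no t with uRt and yRt.
(F3): satisfies the condition.
(F4): fails — bR²a but no w with bRw and aRw.
(F5): fails — uR²x but no t with uRt and xRt.

(F3)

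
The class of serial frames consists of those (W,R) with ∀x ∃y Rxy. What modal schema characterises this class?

A defining formula is □ψ → ◇ψ (the D axiom).

□ψ → ◇ψ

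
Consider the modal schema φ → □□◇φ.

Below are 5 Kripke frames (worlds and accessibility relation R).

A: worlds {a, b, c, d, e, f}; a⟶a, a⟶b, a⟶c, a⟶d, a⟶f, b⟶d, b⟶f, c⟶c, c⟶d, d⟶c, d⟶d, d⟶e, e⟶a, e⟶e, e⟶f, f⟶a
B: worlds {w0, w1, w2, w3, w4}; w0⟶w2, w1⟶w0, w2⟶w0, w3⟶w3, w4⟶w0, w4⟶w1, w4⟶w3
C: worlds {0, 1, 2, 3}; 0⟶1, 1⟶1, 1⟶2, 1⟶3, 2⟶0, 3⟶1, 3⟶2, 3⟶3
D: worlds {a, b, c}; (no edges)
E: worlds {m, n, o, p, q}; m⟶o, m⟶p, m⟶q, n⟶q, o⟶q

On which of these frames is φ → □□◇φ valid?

D

This is the axiom for a generalized confluence (Geach) condition; its first-order frame correspondent is ∀x ∀z (xR²z → ∃w (x = w ∧ zRw)).
A: fails — aR²b but no w with a=w and bRw.
B: fails — w0R²w0 but no w with w0=w and w0Rw.
C: fails — 0R²1 but no w with 0=w and 1Rw.
D: holds.
E: fails — mR²q but no w with m=w and qRw.
Valid on: D.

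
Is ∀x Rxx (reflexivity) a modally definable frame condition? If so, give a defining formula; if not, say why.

Yes — defined by □q → q

This is a Sahlqvist condition; the T axiom □q → q defines it.
Suppose □q→q is valid. At any x set V(q)={w : Rxw}. Then □q holds at x, so q holds at x, i.e. Rxx.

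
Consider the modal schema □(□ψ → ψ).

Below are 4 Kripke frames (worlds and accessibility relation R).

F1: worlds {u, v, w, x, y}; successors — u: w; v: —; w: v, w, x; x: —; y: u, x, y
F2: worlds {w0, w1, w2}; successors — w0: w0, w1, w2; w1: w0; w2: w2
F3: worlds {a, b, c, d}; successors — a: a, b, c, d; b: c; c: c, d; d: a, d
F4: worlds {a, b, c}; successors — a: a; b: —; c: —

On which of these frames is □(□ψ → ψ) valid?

Frame correspondent (Sahlqvist): ∀x ∀y (Rxy → Ryy) — i.e. shift-reflexivity.
F1: fails — Ryx but not Rxx.
F2: fails — Rw0w1 but not Rw1w1.
F3: fails — Rab but not Rbb.
F4: satisfies the condition.
Valid on: F4.

F4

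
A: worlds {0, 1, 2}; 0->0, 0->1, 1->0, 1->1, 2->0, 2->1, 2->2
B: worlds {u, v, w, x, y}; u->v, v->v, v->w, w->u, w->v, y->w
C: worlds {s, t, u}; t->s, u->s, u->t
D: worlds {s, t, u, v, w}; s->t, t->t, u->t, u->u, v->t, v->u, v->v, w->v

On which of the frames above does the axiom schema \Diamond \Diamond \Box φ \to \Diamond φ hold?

A

The schema corresponds to a generalized confluence (Geach) condition: \forall x \forall y (x R^2 y \to \exists w (yRw \wedge xRw)).
A: satisfies the condition.
B: fails — yR²u but no t with uRt and yRt.
C: fails — uR²s but no w with sRw and uRw.
D: fails — wR²t but no w* with tRw* and wRw*.
Valid on: A.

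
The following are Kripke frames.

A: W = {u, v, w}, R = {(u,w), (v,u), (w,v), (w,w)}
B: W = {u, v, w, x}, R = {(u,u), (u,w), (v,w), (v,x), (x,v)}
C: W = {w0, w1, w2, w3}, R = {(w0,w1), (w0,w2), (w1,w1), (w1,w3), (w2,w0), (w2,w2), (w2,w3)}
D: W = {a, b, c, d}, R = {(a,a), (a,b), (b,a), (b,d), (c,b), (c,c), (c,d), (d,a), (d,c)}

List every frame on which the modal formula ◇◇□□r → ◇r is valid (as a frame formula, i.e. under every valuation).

A, D

The schema corresponds to a generalized confluence (Geach) condition: ∀x ∀y (xR²y → ∃w (yR²w ∧ xRw)).
A: holds.
B: fails — uR²w but no t with wR²t and uRt.
C: fails — w0R²w3 but no w with w3R²w and w0Rw.
D: holds.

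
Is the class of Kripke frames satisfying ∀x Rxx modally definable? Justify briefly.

Yes: it is reflexivity, defined by the T schema □r → r.
Suppose □r→r is valid. At any x set V(r)={w : Rxw}. Then □r holds at x, so r holds at x, i.e. Rxx.

Yes — defined by □r → r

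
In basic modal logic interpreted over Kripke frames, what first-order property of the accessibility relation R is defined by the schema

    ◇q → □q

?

Suppose ◇q→□q is valid. Take Rxy, Rxz and set V(q)={y}. Then ◇q at x, so □q at x, so q at z, i.e. z=y.
Conversely, any frame satisfying ∀x ∀y ∀z (Rxy ∧ Rxz → y = z) validates the schema.
So the correspondent is partial functionality.

Partial functionality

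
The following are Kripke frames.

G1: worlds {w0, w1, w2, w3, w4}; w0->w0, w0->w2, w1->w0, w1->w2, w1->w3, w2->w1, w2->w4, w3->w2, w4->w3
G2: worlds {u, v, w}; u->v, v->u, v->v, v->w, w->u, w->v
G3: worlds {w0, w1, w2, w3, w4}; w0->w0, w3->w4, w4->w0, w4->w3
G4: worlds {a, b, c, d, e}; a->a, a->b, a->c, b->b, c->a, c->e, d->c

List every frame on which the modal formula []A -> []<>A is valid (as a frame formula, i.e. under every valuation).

G2

Frame correspondent (Sahlqvist): forall x forall z (xRz -> exists w (xRw & zRw)) — i.e. a generalized confluence (Geach) condition.
G1: fails — w0Rw2 but no w with w0Rw and w2Rw.
G2: satisfies the condition.
G3: fails — w3Rw4 but no w with w3Rw and w4Rw.
G4: fails — cRe but no w with cRw and eRw.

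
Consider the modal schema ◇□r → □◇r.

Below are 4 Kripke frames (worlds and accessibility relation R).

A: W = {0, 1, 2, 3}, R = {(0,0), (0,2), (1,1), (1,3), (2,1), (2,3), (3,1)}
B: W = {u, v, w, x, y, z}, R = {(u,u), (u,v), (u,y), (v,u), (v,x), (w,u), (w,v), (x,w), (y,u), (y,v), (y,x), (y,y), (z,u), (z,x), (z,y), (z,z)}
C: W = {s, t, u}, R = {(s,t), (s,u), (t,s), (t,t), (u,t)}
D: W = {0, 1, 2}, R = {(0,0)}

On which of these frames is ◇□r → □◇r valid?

C, D

The schema corresponds to convergence: ∀x ∀y ∀z (Rxy ∧ Rxz → ∃w (Ryw ∧ Rzw)).
A: fails — R00 and R02 but 0 and 2 have no common successor.
B: fails — Rvu and Rvx but u and x have no common successor.
C: ✓.
D: ✓.
Valid on: C, D.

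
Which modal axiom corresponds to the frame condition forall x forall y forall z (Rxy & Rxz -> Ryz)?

◇p → □◇p

This is the Euclidean property; the standard corresponding axiom is 5: ◇p → □◇p.
Suppose ◇p→□◇p is valid. Take Rxy, Rxz and set V(p)={y}. Then ◇p at x, so □◇p at x, so ◇p at z, so some w with Rzw has p; w=y, i.e. Rzy. By symmetry of the argument, Ryz.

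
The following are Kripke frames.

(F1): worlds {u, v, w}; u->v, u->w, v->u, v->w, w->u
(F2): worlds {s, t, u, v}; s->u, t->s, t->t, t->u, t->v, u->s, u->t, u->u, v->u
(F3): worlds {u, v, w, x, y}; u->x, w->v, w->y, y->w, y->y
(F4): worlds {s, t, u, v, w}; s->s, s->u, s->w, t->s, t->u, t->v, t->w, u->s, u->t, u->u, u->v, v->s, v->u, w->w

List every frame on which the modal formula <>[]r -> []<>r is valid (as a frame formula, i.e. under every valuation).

(F2)

Frame correspondent (Sahlqvist): forall x forall y forall z (Rxy & Rxz -> exists w (Ryw & Rzw)) — i.e. convergence.
(F1): fails — Rvw and Rvu but w and u have no common successor.
(F2): ✓.
(F3): fails — Rux and Rux but x and x have no common successor.
(F4): fails — Rsw and Rsu but w and u have no common successor.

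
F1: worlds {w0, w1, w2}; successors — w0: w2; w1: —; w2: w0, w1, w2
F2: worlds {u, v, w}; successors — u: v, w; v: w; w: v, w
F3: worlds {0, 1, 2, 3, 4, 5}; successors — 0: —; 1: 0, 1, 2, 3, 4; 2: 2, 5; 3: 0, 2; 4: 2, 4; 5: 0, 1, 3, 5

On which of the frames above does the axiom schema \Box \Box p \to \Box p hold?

F1, F2

This is the axiom for density; its first-order frame correspondent is \forall x \forall y (Rxy \to \exists z (Rxz \wedge Rzy)).
F1: ✓.
F2: ✓.
F3: fails — R30 but no z with R3z and Rz0.
Valid on: F1, F2.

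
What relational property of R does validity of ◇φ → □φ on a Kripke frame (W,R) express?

partial functionality: ∀x ∀y ∀z (Rxy ∧ Rxz → y = z)

This schema is the CD axiom.
Its frame correspondent is partial functionality — ∀x ∀y ∀z (Rxy ∧ Rxz → y = z).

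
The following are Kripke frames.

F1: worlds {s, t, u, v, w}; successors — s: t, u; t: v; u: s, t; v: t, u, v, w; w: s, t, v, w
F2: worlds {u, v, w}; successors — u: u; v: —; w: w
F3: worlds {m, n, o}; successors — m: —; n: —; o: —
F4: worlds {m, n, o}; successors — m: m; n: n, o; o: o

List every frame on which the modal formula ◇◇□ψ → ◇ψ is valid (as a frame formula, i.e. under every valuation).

F2, F3, F4

This is the axiom for a generalized confluence (Geach) condition; its first-order frame correspondent is ∀x ∀y (xR²y → ∃w (yRw ∧ xRw)).
F1: fails — sR²t but no w* with tRw* and sRw*.
F2: holds.
F3: holds.
F4: holds.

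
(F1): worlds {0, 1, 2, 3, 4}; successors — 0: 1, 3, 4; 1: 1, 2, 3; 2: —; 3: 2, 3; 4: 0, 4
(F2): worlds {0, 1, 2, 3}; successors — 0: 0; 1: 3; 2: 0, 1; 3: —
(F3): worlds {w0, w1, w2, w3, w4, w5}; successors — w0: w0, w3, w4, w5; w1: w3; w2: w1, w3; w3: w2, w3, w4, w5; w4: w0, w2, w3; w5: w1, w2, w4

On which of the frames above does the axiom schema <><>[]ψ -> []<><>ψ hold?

(F3)

Frame correspondent (Sahlqvist): forall x forall y forall z ((x R^2 y & xRz) -> exists w (yRw & z R^2 w)) — i.e. a generalized confluence (Geach) condition.
(F1): fails — 0R²2, 0R1 but no w with 2Rw and 1R²w.
(F2): fails — 2R²0, 2R1 but no w with 0Rw and 1R²w.
(F3): condition met.
Valid on: (F3).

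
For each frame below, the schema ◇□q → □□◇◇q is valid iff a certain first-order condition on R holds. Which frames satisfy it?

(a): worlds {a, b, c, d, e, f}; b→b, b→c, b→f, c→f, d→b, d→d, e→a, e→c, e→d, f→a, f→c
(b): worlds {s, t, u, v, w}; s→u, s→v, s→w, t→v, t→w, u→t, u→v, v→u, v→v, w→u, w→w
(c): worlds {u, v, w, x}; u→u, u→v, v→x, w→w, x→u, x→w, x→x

(b)

The schema corresponds to a generalized confluence (Geach) condition: ∀x ∀y ∀z ((xRy ∧ xR²z) → ∃w (yRw ∧ zR²w)).
(a): fails — bRb, bR²a but no w with bRw and aR²w.
(b): holds.
(c): fails — xRu, xR²w but no t with uRt and wR²t.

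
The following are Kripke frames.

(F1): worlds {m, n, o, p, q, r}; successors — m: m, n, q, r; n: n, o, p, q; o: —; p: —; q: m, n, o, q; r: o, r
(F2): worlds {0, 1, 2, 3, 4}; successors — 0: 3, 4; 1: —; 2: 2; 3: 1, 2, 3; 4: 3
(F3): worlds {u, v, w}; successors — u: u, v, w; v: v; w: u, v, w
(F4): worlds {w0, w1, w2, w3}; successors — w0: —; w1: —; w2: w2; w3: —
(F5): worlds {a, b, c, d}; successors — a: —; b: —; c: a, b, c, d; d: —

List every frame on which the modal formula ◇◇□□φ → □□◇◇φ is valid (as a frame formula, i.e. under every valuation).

The schema corresponds to a generalized confluence (Geach) condition: ∀x ∀y ∀z ((xR²y ∧ xR²z) → ∃w (yR²w ∧ zR²w)).
(F1): fails — mR²m, mR²o but no w with mR²w and oR²w.
(F2): fails — 0R²1, 0R²1 but no w with 1R²w and 1R²w.
(F3): satisfies the condition.
(F4): satisfies the condition.
(F5): fails — cR²a, cR²a but no w with aR²w and aR²w.

(F3), (F4)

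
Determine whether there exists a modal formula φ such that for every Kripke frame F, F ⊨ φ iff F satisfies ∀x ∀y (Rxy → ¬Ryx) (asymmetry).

Any modally definable frame class is closed under surjective bounded morphisms.
The 4-cycle (worlds a,b,c,d with a→b→c→d→a) is asymmetric. Mapping every world to a single reflexive point • is a surjective bounded morphism, and the reflexive point is not asymmetric (R•• but asymmetry requires ¬R••).
So the class is not modally definable.

Not modally definable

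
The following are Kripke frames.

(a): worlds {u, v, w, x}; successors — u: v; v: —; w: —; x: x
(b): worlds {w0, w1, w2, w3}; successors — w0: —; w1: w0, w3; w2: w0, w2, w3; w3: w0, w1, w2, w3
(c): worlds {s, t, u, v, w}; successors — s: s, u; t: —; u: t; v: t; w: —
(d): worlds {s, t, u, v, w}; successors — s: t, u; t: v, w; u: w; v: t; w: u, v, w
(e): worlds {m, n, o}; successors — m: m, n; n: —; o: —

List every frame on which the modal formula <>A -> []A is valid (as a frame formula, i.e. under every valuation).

Frame correspondent (Sahlqvist): forall x forall y forall z (Rxy & Rxz -> y = z) — i.e. partial functionality.
(a): condition met.
(b): fails — w1 sees both w0 and w3.
(c): fails — s sees both s and u.
(d): fails — s sees both t and u.
(e): fails — m sees both m and n.

(a)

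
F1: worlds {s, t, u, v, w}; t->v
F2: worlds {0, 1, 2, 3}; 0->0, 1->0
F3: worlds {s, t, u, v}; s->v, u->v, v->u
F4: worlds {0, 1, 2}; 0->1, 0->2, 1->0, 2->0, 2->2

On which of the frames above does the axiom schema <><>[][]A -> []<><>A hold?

Frame correspondent (Sahlqvist): forall x forall y forall z ((x R^2 y & xRz) -> exists w (y R^2 w & z R^2 w)) — i.e. a generalized confluence (Geach) condition.
F1: satisfies the condition.
F2: satisfies the condition.
F3: fails — sR²u, sRv but no w with uR²w and vR²w.
F4: satisfies the condition.
Valid on: F1, F2, F4.

F1, F2, F4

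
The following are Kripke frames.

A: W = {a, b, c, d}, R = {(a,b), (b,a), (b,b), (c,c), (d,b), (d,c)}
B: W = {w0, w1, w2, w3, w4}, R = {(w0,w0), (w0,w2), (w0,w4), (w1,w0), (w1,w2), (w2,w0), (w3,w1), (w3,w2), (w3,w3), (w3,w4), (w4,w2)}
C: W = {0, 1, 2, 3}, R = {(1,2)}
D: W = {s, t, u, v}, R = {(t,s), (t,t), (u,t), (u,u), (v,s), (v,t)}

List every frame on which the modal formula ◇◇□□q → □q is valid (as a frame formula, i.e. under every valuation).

The schema corresponds to a generalized confluence (Geach) condition: ∀x ∀y ∀z ((xR²y ∧ xRz) → ∃w (yR²w ∧ z = w)).
A: fails — dR²a, dRc but no w with aR²w and c=w.
B: fails — w0R²w4, w0Rw2 but no w with w4R²w and w2=w.
C: satisfies the condition.
D: fails — tR²s, tRs but no w with sR²w and s=w.

C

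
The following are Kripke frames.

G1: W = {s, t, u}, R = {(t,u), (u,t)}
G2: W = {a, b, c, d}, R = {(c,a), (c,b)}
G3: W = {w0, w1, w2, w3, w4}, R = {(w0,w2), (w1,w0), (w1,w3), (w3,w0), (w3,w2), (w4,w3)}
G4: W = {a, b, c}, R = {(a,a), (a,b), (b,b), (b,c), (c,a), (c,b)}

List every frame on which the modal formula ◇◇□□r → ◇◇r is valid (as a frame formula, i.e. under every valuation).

G1, G2, G4

Frame correspondent (Sahlqvist): ∀x ∀y (xR²y → ∃w (yR²w ∧ xR²w)) — i.e. a generalized confluence (Geach) condition.
G1: ✓.
G2: ✓.
G3: fails — w1R²w0 but no w with w0R²w and w1R²w.
G4: ✓.
Valid on: G1, G2, G4.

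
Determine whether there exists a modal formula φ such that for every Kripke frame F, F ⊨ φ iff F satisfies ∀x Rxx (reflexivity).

The condition is reflexivity. A defining modal formula is □p → p.

Yes, by □p → p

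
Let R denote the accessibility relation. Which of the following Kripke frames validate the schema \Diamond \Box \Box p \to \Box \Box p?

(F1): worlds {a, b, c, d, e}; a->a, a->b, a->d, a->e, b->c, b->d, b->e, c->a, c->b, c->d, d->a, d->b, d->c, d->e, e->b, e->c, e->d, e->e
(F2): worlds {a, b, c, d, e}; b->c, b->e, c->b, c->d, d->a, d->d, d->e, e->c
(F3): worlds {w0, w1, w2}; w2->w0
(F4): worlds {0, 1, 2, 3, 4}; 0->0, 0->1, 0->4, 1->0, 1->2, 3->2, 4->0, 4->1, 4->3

(F1), (F3)

Frame correspondent (Sahlqvist): \forall x \forall y \forall z ((xRy \wedge x R^2 z) \to \exists w (y R^2 w \wedge z = w)) — i.e. a generalized confluence (Geach) condition.
(F1): satisfies the condition.
(F2): fails — bRc, bR²b but no w with cR²w and b=w.
(F3): satisfies the condition.
(F4): fails — 0R1, 0R²2 but no w with 1R²w and 2=w.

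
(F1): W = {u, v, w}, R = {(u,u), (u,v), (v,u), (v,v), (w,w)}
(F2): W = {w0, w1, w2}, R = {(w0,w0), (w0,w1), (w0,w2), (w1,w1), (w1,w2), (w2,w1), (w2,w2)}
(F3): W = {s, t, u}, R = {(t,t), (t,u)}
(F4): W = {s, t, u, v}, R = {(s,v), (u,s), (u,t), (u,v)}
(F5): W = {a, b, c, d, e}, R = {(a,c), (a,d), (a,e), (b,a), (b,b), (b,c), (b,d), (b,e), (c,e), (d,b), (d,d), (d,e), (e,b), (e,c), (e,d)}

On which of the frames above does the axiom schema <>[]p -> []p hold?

Frame correspondent (Sahlqvist): forall x forall y forall z (Rxy & Rxz -> Ryz) — i.e. the Euclidean property.
(F1): ✓.
(F2): fails — Rw0w1 and Rw0w0 but not Rw1w0.
(F3): fails — Rtu and Rtt but not Rut.
(F4): fails — Rsv and Rsv but not Rvv.
(F5): fails — Rae and Rae but not Ree.
Valid on: (F1).

(F1)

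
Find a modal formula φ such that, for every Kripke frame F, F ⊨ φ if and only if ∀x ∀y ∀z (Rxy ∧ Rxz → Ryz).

◇q → □◇q

A defining formula is ◇q → □◇q (the 5 axiom).
Suppose ◇q→□◇q is valid. Take Rxy, Rxz and set V(q)={y}. Then ◇q at x, so □◇q at x, so ◇q at z, so some w with Rzw has q; w=y, i.e. Rzy. By symmetry of the argument, Ryz.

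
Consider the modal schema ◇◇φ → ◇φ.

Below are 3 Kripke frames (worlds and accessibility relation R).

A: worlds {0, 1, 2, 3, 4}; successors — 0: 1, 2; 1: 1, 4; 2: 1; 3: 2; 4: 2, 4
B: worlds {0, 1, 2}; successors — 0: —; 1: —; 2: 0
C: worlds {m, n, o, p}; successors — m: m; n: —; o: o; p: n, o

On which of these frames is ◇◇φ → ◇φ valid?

This is the axiom for transitivity; its first-order frame correspondent is ∀x ∀y ∀z (Rxy ∧ Ryz → Rxz).
A: fails — R32 and R21 but not R31.
B: condition met.
C: condition met.
Valid on: B, C.

B, C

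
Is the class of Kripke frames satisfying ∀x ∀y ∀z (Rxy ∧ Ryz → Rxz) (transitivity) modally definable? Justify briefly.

Yes: it is transitivity, defined by the 4 schema □q → □□q.

Yes — defined by □q → □□q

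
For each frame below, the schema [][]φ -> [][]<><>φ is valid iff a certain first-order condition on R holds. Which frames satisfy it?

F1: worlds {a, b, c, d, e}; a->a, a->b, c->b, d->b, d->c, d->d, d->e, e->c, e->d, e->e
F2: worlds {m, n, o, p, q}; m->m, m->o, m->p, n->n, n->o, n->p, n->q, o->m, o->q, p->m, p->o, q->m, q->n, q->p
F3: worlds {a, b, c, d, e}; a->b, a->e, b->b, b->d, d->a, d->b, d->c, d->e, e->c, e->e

F2

Frame correspondent (Sahlqvist): forall x forall z (x R^2 z -> exists w (x R^2 w & z R^2 w)) — i.e. a generalized confluence (Geach) condition.
F1: fails — aR²b but no w with aR²w and bR²w.
F2: holds.
F3: fails — aR²c but no w with aR²w and cR²w.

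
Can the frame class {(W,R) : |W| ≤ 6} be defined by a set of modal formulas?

If a class were modally definable it would be closed under disjoint unions (Goldblatt–Thomason).
Any modal formula valid on each of 7 disjoint one-world frames is valid on their disjoint union (validity is preserved under disjoint unions). Each one-world frame has |W|=1≤6, but the union has |W|=7.
So no modal formula (or set of formulas) defines exactly the |W|≤6 frames.

No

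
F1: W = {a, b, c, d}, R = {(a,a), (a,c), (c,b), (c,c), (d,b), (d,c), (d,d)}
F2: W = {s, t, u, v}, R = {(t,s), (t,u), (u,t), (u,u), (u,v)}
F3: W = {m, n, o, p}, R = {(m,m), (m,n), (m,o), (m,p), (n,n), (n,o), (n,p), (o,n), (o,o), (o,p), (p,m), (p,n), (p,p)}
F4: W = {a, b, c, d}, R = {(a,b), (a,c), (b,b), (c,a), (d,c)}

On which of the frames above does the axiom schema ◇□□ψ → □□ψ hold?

F3

This is the axiom for a generalized confluence (Geach) condition; its first-order frame correspondent is ∀x ∀y ∀z ((xRy ∧ xR²z) → ∃w (yR²w ∧ z = w)).
F1: fails — aRc, aR²a but no w with cR²w and a=w.
F2: fails — tRs, tR²t but no w with sR²w and t=w.
F3: ✓.
F4: fails — aRb, aR²a but no w with bR²w and a=w.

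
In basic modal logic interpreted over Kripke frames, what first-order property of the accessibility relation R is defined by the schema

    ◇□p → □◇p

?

Convergence

This is the .2 axiom.
Its frame correspondent is convergence — ∀x ∀y ∀z (Rxy ∧ Rxz → ∃w (Ryw ∧ Rzw)).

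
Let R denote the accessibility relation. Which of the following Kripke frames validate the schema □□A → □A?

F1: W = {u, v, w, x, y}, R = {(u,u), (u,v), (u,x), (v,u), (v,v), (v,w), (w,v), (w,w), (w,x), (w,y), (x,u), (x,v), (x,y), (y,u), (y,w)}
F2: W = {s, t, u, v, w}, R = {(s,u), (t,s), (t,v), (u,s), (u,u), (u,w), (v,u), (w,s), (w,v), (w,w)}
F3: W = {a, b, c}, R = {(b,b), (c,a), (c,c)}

F3

Frame correspondent (Sahlqvist): ∀x ∀y (Rxy → ∃z (Rxz ∧ Rzy)) — i.e. density.
F1: fails — Rxy but no z with Rxz and Rzy.
F2: fails — Rtv but no z with Rtz and Rzv.
F3: ✓.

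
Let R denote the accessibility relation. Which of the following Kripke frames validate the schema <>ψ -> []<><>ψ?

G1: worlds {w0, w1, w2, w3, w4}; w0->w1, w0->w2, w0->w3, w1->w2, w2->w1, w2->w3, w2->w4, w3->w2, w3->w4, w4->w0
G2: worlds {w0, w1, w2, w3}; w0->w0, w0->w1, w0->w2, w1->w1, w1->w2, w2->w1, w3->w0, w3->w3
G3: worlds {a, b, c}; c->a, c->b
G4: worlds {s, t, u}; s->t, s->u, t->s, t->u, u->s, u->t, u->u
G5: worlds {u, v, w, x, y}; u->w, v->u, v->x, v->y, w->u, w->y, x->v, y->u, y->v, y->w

G4

The schema corresponds to a generalized confluence (Geach) condition: forall x forall y forall z ((xRy & xRz) -> exists w (y = w & z R^2 w)).
G1: fails — w0Rw1, w0Rw2 but no w with w1=w and w2R²w.
G2: fails — w0Rw0, w0Rw1 but no w with w0=w and w1R²w.
G3: fails — cRa, cRa but no w with a=w and aR²w.
G4: ✓.
G5: fails — vRx, vRu but no t with x=t and uR²t.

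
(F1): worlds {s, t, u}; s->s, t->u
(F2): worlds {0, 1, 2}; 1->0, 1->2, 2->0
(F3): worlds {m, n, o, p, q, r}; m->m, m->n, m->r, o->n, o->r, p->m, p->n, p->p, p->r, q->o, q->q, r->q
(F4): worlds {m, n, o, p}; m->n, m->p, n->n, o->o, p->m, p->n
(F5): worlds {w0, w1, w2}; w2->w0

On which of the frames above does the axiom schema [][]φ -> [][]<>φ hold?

(F1), (F4), (F5)

Frame correspondent (Sahlqvist): forall x forall z (x R^2 z -> exists w (x R^2 w & zRw)) — i.e. a generalized confluence (Geach) condition.
(F1): condition met.
(F2): fails — 1R²0 but no w with 1R²w and 0Rw.
(F3): fails — mR²n but no w with mR²w and nRw.
(F4): condition met.
(F5): condition met.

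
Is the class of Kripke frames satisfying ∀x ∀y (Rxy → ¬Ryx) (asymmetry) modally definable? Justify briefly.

No

If a class were modally definable it would be closed under surjective bounded morphisms (Goldblatt–Thomason).
The 3-cycle (worlds s,t,u with s→t→u→s) is asymmetric. Mapping every world to a single reflexive point • is a surjective bounded morphism, and the reflexive point is not asymmetric (R•• but asymmetry requires ¬R••).
So no modal formula (or set of formulas) defines exactly the asymmetric frames.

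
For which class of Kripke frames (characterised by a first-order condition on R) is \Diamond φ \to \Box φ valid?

partial functionality

This schema is the CD axiom.
It corresponds to partial functionality: \forall x \forall y \forall z (Rxy \wedge Rxz \to y = z).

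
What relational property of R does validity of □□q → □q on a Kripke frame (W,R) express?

Density

Suppose □□q→□q is valid. Take Rxy and set V(q)={w : xR²w}. Then □□q at x, so □q at x, so q at y, i.e. ∃z(Rxz∧Rzy).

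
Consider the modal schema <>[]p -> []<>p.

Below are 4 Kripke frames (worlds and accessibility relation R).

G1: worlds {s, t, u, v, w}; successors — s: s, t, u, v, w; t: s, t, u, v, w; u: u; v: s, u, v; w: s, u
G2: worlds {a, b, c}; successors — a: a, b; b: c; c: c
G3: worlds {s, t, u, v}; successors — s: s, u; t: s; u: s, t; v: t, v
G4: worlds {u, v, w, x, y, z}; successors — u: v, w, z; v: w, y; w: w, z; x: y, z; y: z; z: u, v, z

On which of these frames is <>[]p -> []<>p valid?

G1

Frame correspondent (Sahlqvist): forall x forall y forall z (Rxy & Rxz -> exists w (Ryw & Rzw)) — i.e. convergence.
G1: holds.
G2: fails — Raa and Rab but a and b have no common successor.
G3: fails — Rvv and Rvt but v and t have no common successor.
G4: fails — Ruv and Ruz but v and z have no common successor.
Valid on: G1.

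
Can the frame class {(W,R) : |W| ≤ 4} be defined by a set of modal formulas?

Any modally definable frame class is closed under disjoint unions.
Any modal formula valid on each of 5 disjoint one-world frames is valid on their disjoint union (validity is preserved under disjoint unions). Each one-world frame has |W|=1≤4, but the union has |W|=5.
Hence having at most 4 worlds is not modally definable.

Not definable by any modal formula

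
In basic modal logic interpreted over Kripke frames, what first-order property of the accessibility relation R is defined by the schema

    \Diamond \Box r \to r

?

This is a form of the B axiom.
Its frame correspondent is symmetry — \forall x \forall y (Rxy \to Ryx).

symmetry: \forall x \forall y (Rxy \to Ryx)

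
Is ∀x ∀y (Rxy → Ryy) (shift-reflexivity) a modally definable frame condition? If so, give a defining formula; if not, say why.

Yes: it is shift-reflexivity, defined by the T□ schema □(□p → p).

Yes — defined by □(□p → p)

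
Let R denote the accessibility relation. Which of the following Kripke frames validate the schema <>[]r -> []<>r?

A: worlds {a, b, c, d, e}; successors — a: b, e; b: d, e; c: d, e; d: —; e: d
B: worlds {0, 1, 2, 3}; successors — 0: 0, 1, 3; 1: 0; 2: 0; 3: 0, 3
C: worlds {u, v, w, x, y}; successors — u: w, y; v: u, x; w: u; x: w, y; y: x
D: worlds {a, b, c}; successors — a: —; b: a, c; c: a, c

Frame correspondent (Sahlqvist): forall x forall y forall z (Rxy & Rxz -> exists w (Ryw & Rzw)) — i.e. convergence.
A: fails — Rbe and Rbd but e and d have no common successor.
B: ✓.
C: fails — Ruw and Ruy but w and y have no common successor.
D: fails — Rba and Rba but a and a have no common successor.
Valid on: B.

B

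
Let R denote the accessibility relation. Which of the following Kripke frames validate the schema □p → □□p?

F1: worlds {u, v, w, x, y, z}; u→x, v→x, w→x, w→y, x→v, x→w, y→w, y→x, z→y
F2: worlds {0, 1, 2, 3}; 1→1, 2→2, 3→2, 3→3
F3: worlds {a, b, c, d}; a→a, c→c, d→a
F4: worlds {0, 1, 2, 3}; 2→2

F2, F3, F4

This is the axiom for transitivity; its first-order frame correspondent is ∀x ∀y ∀z (Rxy ∧ Ryz → Rxz).
F1: fails — Rxw and Rwx but not Rxx.
F2: satisfies the condition.
F3: satisfies the condition.
F4: satisfies the condition.
Valid on: F2, F3, F4.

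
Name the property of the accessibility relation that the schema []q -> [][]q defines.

Suppose □q→□□q is valid. Take Rxy, Ryz and set V(q)={w : Rxw}. Then □q at x, so □□q at x, so □q at y, so q at z, i.e. Rxz.
Conversely, any frame satisfying forall x forall y forall z (Rxy & Ryz -> Rxz) validates the schema.
So the correspondent is transitivity.

Transitivity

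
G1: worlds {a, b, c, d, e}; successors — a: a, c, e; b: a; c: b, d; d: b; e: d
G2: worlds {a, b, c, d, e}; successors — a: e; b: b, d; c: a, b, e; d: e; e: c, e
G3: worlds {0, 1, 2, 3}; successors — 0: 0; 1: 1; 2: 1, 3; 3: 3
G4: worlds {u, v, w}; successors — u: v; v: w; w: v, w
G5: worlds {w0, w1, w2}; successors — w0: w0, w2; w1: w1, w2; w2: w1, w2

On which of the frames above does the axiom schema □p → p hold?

G5

The schema corresponds to reflexivity: ∀x Rxx.
G1: fails — world b does not see itself.
G2: fails — world a does not see itself.
G3: fails — world 2 does not see itself.
G4: fails — world u does not see itself.
G5: satisfies the condition.
Valid on: G5.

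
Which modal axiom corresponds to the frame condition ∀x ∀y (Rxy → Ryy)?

□(□r → r)

This is shift-reflexivity; the standard corresponding axiom is T□: □(□r → r).
Suppose □(□r→r) is valid. Take Rxy and set V(r)={w : Ryw}. Then at y, □r holds; since □(□r→r) at x, □r→r at y, so r at y, i.e. Ryy.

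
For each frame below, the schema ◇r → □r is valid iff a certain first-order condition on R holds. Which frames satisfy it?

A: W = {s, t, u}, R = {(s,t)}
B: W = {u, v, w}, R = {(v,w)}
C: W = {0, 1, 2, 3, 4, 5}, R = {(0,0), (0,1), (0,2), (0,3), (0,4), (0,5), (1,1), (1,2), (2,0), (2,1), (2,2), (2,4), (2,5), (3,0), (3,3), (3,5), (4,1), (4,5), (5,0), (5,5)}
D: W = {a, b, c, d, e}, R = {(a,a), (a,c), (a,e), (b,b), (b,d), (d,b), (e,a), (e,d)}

A, B

The schema corresponds to partial functionality: ∀x ∀y ∀z (Rxy ∧ Rxz → y = z).
A: satisfies the condition.
B: satisfies the condition.
C: fails — 0 sees both 0 and 1.
D: fails — a sees both a and c.
Valid on: A, B.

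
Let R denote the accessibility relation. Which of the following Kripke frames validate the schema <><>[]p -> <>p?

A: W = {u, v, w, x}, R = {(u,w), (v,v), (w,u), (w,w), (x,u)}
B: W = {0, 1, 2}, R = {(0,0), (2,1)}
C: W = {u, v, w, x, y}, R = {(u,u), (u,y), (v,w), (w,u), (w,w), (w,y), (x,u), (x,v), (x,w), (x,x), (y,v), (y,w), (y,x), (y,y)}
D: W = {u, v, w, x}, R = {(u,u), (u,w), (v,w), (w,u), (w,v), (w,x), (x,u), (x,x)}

The schema corresponds to a generalized confluence (Geach) condition: forall x forall y (x R^2 y -> exists w (yRw & xRw)).
A: holds.
B: holds.
C: fails — uR²v but no t with vRt and uRt.
D: fails — vR²x but no t with xRt and vRt.
Valid on: A, B.

A, B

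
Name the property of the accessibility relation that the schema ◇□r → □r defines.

This schema is equivalent to the 5 axiom ◇r → □◇r.
Its frame correspondent is the Euclidean property — ∀x ∀y ∀z (Rxy ∧ Rxz → Ryz).

the Euclidean property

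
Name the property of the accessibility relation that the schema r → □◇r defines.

symmetry: ∀x ∀y (Rxy → Ryx)

This schema is the B axiom.
Its frame correspondent is symmetry — ∀x ∀y (Rxy → Ryx).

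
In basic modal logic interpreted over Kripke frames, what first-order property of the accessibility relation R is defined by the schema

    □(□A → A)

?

shift-reflexivity: ∀x ∀y (Rxy → Ryy)

This is the T□ axiom.
Its frame correspondent is shift-reflexivity — ∀x ∀y (Rxy → Ryy).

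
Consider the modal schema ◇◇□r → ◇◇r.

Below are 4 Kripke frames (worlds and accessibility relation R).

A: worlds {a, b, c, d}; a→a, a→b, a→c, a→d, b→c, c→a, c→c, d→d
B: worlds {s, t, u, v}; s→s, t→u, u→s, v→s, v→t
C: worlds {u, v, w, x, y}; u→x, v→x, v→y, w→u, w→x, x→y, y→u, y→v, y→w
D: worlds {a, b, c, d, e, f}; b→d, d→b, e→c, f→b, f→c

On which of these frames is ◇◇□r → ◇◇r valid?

A, B

The schema corresponds to a generalized confluence (Geach) condition: ∀x ∀y (xR²y → ∃w (yRw ∧ xR²w)).
A: holds.
B: holds.
C: fails — uR²y but no t with yRt and uR²t.
D: fails — bR²b but no w with bRw and bR²w.
Valid on: A, B.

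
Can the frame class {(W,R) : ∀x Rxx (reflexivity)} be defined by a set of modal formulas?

Yes: it is reflexivity, defined by the T schema □q → q.
Suppose □q→q is valid. At any x set V(q)={w : Rxw}. Then □q holds at x, so q holds at x, i.e. Rxx.

Definable; □q → q defines it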